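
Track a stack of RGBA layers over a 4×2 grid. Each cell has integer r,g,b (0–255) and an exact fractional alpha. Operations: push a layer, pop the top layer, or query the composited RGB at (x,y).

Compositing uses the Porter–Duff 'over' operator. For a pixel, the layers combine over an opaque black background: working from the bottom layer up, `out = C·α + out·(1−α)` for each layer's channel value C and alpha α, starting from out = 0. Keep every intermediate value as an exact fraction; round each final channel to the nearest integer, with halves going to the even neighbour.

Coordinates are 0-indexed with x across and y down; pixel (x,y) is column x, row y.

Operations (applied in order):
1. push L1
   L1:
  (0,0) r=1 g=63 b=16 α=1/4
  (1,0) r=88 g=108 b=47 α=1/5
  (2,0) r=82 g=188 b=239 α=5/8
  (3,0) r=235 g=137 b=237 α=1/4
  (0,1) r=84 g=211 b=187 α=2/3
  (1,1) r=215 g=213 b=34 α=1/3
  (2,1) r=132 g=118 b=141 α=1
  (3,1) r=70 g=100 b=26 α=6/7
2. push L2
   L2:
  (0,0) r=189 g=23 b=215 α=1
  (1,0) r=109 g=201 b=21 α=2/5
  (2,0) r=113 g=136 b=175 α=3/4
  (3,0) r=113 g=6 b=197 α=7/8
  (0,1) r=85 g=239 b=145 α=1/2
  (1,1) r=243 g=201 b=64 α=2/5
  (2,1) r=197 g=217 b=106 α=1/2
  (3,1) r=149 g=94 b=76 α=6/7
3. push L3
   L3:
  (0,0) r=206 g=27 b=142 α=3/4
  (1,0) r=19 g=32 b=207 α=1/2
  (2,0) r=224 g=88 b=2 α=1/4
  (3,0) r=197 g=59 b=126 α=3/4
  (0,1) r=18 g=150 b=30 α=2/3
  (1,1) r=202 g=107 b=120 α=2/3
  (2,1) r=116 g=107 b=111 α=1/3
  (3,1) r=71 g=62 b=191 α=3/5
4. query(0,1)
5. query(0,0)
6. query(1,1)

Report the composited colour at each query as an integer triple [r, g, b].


at x=0,y=1 over L1,L2,L3:
after L1 α=2/3: [56, 422/3, 374/3]
after L2 α=1/2: [141/2, 1139/6, 809/6]
after L3 α=2/3: [71/2, 2939/18, 1169/18]
= [36, 163, 65]

at x=0,y=0 over L1,L2,L3:
L1 α=1/4: [1/4, 63/4, 4]
L2 α=1: [189, 23, 215]
L3 α=3/4: [807/4, 26, 641/4]
→ [202, 26, 160]

at x=1,y=1 over L1,L2,L3:
+L1 (α=1/3) → [215/3, 71, 34/3]
+L2 (α=2/5) → [701/5, 123, 162/5]
+L3 (α=2/3) → [907/5, 337/3, 454/5]
→ [181, 112, 91]


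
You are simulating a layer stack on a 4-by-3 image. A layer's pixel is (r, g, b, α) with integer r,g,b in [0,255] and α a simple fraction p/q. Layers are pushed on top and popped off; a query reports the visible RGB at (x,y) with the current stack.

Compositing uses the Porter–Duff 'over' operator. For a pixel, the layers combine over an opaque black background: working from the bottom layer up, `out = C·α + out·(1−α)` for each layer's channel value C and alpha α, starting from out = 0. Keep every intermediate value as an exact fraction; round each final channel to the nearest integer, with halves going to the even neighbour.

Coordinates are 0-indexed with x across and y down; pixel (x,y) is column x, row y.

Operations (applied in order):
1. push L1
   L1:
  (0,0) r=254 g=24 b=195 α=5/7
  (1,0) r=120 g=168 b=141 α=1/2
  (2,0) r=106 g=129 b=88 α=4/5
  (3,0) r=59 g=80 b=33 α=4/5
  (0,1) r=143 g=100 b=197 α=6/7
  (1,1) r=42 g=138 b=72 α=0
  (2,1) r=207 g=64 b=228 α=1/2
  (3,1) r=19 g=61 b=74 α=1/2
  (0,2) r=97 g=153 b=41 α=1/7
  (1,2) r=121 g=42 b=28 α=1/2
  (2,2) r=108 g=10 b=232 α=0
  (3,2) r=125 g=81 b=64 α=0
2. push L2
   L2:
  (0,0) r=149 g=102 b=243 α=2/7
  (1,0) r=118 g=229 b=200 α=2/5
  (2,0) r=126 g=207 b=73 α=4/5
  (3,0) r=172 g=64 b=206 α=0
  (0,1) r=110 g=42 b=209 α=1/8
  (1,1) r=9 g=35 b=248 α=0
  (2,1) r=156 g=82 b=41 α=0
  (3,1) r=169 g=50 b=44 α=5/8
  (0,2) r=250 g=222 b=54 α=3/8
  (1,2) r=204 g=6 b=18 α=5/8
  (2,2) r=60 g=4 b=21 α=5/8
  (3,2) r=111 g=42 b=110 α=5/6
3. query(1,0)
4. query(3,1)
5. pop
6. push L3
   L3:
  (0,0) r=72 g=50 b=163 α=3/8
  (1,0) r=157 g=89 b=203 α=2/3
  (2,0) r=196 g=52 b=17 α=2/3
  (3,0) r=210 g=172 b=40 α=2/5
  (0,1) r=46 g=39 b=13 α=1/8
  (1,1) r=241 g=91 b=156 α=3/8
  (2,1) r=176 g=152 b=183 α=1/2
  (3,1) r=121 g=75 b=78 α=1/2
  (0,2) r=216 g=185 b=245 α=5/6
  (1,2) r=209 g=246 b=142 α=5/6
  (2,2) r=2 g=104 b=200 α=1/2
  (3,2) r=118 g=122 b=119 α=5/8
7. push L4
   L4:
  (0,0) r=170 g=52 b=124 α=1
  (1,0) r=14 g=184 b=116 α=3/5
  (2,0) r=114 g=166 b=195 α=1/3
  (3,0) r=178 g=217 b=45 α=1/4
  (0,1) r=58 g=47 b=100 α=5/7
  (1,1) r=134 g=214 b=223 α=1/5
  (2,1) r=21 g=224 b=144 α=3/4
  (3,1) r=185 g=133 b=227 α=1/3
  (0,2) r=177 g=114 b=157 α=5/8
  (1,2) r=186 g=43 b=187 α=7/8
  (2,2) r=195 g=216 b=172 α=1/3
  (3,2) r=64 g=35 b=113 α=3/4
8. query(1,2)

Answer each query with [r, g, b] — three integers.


query (1,0) [L1,L2] — begin 0,0,0
L1 α=1/2: [60, 84, 141/2]
L2 α=2/5: [416/5, 142, 1223/10]
rounded: [83, 142, 122]

at x=3,y=1 over L1,L2:
L1 α=1/2: [19/2, 61/2, 37]
L2 α=5/8: [1747/16, 683/16, 331/8]
= [109, 43, 41]

query (1,2) [L1,L3,L4] — begin 0,0,0
L1 α=1/2: [121/2, 21, 14]
L3 α=5/6: [737/4, 417/2, 362/3]
L4 α=7/8: [5945/32, 1019/16, 4289/24]
→ [186, 64, 179]


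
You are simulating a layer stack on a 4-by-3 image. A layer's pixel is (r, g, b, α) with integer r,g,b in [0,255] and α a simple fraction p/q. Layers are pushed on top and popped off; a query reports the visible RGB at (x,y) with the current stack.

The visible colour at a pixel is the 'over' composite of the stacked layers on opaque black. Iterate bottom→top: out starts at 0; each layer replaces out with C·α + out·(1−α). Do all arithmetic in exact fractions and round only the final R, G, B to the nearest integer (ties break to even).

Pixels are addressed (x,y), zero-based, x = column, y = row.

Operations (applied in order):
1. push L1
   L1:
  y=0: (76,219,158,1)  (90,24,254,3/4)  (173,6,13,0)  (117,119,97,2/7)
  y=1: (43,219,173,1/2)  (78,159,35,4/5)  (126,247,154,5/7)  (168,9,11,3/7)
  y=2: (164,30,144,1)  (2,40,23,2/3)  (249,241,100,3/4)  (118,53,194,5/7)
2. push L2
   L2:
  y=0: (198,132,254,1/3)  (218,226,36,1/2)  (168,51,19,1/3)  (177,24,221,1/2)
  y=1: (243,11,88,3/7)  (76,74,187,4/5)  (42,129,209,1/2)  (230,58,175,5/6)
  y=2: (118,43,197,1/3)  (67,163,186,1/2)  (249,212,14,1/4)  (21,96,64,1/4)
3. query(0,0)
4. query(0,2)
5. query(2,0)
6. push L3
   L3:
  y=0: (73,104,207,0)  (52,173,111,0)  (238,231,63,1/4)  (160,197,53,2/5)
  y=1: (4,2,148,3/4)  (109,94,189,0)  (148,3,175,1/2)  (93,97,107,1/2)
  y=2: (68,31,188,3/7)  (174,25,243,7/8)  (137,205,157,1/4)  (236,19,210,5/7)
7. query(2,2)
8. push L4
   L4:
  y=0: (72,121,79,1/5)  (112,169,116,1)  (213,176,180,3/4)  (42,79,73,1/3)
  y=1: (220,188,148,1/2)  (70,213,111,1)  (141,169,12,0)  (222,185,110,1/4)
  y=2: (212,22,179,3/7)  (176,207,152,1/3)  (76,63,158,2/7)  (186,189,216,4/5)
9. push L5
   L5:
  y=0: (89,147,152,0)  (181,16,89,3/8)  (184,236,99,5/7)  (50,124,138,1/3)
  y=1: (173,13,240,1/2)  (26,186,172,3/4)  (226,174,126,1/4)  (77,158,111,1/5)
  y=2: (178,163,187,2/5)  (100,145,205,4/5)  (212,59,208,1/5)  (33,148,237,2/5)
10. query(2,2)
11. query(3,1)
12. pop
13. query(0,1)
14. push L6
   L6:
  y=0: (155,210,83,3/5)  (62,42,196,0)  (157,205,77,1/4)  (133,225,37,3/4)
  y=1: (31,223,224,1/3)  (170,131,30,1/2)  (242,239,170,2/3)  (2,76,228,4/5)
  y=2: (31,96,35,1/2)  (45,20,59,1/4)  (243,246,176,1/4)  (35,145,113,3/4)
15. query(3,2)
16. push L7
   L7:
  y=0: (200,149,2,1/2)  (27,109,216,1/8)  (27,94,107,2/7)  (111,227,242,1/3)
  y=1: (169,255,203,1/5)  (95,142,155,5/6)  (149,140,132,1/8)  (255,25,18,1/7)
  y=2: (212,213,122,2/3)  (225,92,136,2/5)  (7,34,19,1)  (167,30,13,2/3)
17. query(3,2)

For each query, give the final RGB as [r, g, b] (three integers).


query (0,0) [L1,L2] — begin 0,0,0
after L1 α=1: [76, 219, 158]
after L2 α=1/3: [350/3, 190, 190]
rounded: [117, 190, 190]

(0,2) stack=L1,L2; from [0,0,0]:
after L1 α=1: [164, 30, 144]
after L2 α=1/3: [446/3, 103/3, 485/3]
= [149, 34, 162]

(2,0) stack=L1,L2; from [0,0,0]:
after L1 α=0: [0, 0, 0]
after L2 α=1/3: [56, 17, 19/3]
= [56, 17, 6]

query (2,2) [L1,L2,L3] — begin 0,0,0
L1 α=3/4: [747/4, 723/4, 75]
L2 α=1/4: [3237/16, 3017/16, 239/4]
L3 α=1/4: [11903/64, 12331/64, 1345/16]
→ [186, 193, 84]

(2,2) stack=L1,L2,L3,L4,L5; from [0,0,0]:
+L1 (α=3/4) → [747/4, 723/4, 75]
+L2 (α=1/4) → [3237/16, 3017/16, 239/4]
+L3 (α=1/4) → [11903/64, 12331/64, 1345/16]
+L4 (α=2/7) → [69243/448, 69719/448, 1683/16]
+L5 (α=1/5) → [92987/560, 76327/560, 503/4]
= [166, 136, 126]

at x=3,y=1 over L1,L2,L3,L4,L5:
after L1 α=3/7: [72, 27/7, 33/7]
after L2 α=5/6: [611/3, 2057/42, 3079/21]
after L3 α=1/2: [445/3, 6131/84, 2663/21]
after L4 α=1/4: [667/4, 11311/112, 3433/28]
after L5 α=1/5: [744/5, 3147/28, 842/7]
rounded: [149, 112, 120]

(0,1) stack=L1,L2,L3,L4; from [0,0,0]:
+L1 (α=1/2) → [43/2, 219/2, 173/2]
+L2 (α=3/7) → [815/7, 471/7, 610/7]
+L3 (α=3/4) → [899/28, 513/28, 1859/14]
+L4 (α=1/2) → [7059/56, 5777/56, 3931/28]
→ [126, 103, 140]

at x=3,y=2 over L1,L2,L3,L4,L6:
L1 α=5/7: [590/7, 265/7, 970/7]
L2 α=1/4: [1917/28, 1467/28, 1679/14]
L3 α=5/7: [18437/98, 2797/98, 9029/49]
L4 α=4/5: [91349/490, 15377/98, 10273/49]
L6 α=3/4: [142799/1960, 58007/392, 6721/49]
→ [73, 148, 137]

at x=3,y=2 over L1,L2,L3,L4,L6,L7:
after L1 α=5/7: [590/7, 265/7, 970/7]
after L2 α=1/4: [1917/28, 1467/28, 1679/14]
after L3 α=5/7: [18437/98, 2797/98, 9029/49]
after L4 α=4/5: [91349/490, 15377/98, 10273/49]
after L6 α=3/4: [142799/1960, 58007/392, 6721/49]
after L7 α=2/3: [265813/1960, 81527/1176, 2665/49]
rounded: [136, 69, 54]


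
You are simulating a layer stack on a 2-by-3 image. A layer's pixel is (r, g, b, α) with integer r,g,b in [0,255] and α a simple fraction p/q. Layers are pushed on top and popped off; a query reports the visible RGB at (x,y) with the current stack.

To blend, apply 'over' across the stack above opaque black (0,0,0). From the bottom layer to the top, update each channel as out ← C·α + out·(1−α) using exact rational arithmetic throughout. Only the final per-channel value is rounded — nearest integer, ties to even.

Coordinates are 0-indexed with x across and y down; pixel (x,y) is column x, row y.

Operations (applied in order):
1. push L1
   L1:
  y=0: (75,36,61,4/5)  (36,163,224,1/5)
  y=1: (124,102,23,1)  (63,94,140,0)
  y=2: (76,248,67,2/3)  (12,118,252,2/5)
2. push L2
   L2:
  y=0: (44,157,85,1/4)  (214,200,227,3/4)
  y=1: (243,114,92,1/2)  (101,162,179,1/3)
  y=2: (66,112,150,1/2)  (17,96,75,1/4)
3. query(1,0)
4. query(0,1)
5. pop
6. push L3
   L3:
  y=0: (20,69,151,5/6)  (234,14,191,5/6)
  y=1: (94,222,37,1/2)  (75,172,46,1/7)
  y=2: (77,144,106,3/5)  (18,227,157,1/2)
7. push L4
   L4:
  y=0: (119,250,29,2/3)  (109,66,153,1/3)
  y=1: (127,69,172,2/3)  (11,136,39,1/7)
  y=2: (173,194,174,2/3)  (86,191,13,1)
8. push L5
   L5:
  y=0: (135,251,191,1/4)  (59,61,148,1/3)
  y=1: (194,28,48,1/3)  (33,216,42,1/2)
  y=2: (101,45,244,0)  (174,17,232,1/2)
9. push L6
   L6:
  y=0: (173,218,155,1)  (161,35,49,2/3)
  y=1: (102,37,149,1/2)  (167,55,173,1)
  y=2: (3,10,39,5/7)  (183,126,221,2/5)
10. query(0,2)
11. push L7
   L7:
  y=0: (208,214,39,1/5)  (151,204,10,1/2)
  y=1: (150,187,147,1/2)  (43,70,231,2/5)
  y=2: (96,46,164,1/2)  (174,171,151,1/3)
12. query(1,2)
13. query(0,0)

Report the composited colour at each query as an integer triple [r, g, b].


query (1,0) [L1,L2] — begin 0,0,0
+L1 (α=1/5) → [36/5, 163/5, 224/5]
+L2 (α=3/4) → [1623/10, 3163/20, 3629/20]
rounded: [162, 158, 181]

query (0,1) [L1,L2] — begin 0,0,0
L1 α=1: [124, 102, 23]
L2 α=1/2: [367/2, 108, 115/2]
rounded: [184, 108, 58]

query (0,2) [L1,L3,L4,L5,L6] — begin 0,0,0
after L1 α=2/3: [152/3, 496/3, 134/3]
after L3 α=3/5: [997/15, 2288/15, 1222/15]
after L4 α=2/3: [6187/45, 8108/45, 6442/45]
after L5 α=0: [6187/45, 8108/45, 6442/45]
after L6 α=5/7: [13049/315, 2638/45, 21659/315]
rounded: [41, 59, 69]

query (1,2) [L1,L3,L4,L5,L6,L7] — begin 0,0,0
after L1 α=2/5: [24/5, 236/5, 504/5]
after L3 α=1/2: [57/5, 1371/10, 1289/10]
after L4 α=1: [86, 191, 13]
after L5 α=1/2: [130, 104, 245/2]
after L6 α=2/5: [756/5, 564/5, 1619/10]
after L7 α=1/3: [794/5, 661/5, 2374/15]
rounded: [159, 132, 158]

at x=0,y=0 over L1,L3,L4,L5,L6,L7:
after L1 α=4/5: [60, 144/5, 244/5]
after L3 α=5/6: [80/3, 623/10, 4019/30]
after L4 α=2/3: [794/9, 5623/30, 5759/90]
after L5 α=1/4: [1199/12, 8133/40, 11489/120]
after L6 α=1: [173, 218, 155]
after L7 α=1/5: [180, 1086/5, 659/5]
→ [180, 217, 132]


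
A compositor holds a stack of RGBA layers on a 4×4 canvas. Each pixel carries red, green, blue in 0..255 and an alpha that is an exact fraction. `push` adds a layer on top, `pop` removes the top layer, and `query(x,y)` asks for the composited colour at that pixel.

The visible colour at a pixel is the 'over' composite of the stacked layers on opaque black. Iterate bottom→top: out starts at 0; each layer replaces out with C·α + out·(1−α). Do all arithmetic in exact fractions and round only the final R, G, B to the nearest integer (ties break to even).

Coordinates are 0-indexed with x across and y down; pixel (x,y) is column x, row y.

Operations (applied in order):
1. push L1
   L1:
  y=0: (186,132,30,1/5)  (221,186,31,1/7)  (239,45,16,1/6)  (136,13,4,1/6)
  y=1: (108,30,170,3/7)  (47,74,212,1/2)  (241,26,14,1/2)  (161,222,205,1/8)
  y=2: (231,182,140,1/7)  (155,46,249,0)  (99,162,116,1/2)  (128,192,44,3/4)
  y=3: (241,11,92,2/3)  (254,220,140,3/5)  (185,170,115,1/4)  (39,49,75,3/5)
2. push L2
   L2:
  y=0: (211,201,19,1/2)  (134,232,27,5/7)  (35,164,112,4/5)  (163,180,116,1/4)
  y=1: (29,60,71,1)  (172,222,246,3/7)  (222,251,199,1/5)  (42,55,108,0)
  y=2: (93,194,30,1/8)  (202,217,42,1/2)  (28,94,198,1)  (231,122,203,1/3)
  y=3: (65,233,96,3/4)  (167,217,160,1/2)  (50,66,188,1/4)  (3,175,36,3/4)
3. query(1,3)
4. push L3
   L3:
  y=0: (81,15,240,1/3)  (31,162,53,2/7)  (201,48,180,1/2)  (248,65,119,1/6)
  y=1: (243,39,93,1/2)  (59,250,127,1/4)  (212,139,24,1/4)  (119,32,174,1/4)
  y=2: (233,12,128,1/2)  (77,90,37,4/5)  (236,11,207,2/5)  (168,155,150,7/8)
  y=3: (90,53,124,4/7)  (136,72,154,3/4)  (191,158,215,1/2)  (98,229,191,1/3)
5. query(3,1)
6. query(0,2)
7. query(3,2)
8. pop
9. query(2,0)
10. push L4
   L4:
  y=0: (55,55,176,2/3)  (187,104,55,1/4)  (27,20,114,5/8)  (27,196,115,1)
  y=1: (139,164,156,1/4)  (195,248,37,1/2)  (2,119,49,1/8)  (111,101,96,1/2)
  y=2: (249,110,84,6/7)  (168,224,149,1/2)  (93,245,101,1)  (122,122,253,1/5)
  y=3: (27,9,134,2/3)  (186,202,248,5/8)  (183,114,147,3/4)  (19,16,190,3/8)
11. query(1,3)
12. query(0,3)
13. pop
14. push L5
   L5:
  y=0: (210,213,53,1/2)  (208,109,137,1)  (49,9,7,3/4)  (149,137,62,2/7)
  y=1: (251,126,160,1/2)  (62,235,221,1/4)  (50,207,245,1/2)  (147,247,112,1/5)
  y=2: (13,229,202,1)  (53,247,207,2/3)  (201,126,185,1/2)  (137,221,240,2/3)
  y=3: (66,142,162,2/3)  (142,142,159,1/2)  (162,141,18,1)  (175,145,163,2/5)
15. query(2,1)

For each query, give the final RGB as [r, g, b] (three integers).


query (1,3) [L1,L2] — begin 0,0,0
after L1 α=3/5: [762/5, 132, 84]
after L2 α=1/2: [1597/10, 349/2, 122]
→ [160, 174, 122]

(3,1) stack=L1,L2,L3; from [0,0,0]:
L1 α=1/8: [161/8, 111/4, 205/8]
L2 α=0: [161/8, 111/4, 205/8]
L3 α=1/4: [1435/32, 461/16, 2007/32]
= [45, 29, 63]

at x=0,y=2 over L1,L2,L3:
+L1 (α=1/7) → [33, 26, 20]
+L2 (α=1/8) → [81/2, 47, 85/4]
+L3 (α=1/2) → [547/4, 59/2, 597/8]
→ [137, 30, 75]

(3,2) stack=L1,L2,L3; from [0,0,0]:
after L1 α=3/4: [96, 144, 33]
after L2 α=1/3: [141, 410/3, 269/3]
after L3 α=7/8: [1317/8, 3665/24, 3419/24]
→ [165, 153, 142]

(2,0) stack=L1,L2; from [0,0,0]:
after L1 α=1/6: [239/6, 15/2, 8/3]
after L2 α=4/5: [1079/30, 1327/10, 1352/15]
→ [36, 133, 90]

(1,3) stack=L1,L2,L4; from [0,0,0]:
after L1 α=3/5: [762/5, 132, 84]
after L2 α=1/2: [1597/10, 349/2, 122]
after L4 α=5/8: [14091/80, 3067/16, 803/4]
→ [176, 192, 201]

query (0,3) [L1,L2,L4] — begin 0,0,0
L1 α=2/3: [482/3, 22/3, 184/3]
L2 α=3/4: [1067/12, 2119/12, 262/3]
L4 α=2/3: [1715/36, 2335/36, 1066/9]
= [48, 65, 118]

at x=2,y=1 over L1,L2,L5:
L1 α=1/2: [241/2, 13, 7]
L2 α=1/5: [704/5, 303/5, 227/5]
L5 α=1/2: [477/5, 669/5, 726/5]
rounded: [95, 134, 145]


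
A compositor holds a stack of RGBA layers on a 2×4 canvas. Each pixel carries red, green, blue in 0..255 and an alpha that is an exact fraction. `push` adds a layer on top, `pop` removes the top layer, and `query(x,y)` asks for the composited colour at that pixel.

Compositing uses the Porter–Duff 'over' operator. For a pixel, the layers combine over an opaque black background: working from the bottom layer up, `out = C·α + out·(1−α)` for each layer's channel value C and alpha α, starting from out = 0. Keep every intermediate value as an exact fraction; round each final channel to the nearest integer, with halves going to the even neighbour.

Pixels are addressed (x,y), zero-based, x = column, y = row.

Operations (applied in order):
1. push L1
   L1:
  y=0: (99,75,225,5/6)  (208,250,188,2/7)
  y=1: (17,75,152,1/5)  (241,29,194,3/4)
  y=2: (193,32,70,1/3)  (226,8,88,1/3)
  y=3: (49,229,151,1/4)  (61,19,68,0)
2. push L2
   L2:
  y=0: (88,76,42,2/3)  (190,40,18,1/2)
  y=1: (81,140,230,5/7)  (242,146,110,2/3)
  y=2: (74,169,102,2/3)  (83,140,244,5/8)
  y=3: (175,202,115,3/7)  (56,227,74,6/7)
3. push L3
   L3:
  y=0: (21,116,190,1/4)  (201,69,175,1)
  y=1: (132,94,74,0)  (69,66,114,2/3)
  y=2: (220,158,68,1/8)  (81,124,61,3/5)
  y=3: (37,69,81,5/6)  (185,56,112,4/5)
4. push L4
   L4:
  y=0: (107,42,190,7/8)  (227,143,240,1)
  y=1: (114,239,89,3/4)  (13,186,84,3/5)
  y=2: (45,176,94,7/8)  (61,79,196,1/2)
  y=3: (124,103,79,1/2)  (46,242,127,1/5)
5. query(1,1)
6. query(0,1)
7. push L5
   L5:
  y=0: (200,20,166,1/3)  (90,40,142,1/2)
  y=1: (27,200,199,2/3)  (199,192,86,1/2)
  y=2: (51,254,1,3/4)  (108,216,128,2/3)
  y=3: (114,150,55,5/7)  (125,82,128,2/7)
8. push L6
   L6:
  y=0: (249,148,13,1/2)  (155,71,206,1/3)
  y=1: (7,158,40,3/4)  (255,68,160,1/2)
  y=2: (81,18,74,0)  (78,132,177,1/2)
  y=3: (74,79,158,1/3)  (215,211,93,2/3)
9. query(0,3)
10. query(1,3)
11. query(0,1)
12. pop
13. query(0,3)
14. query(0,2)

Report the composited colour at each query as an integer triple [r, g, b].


(1,1) stack=L1,L2,L3,L4; from [0,0,0]:
after L1 α=3/4: [723/4, 87/4, 291/2]
after L2 α=2/3: [2659/12, 1255/12, 731/6]
after L3 α=2/3: [4315/36, 2839/36, 2099/18]
after L4 α=3/5: [5017/90, 12883/90, 4367/45]
rounded: [56, 143, 97]

at x=0,y=1 over L1,L2,L3,L4:
after L1 α=1/5: [17/5, 15, 152/5]
after L2 α=5/7: [2059/35, 730/7, 6054/35]
after L3 α=0: [2059/35, 730/7, 6054/35]
after L4 α=3/4: [14029/140, 5749/28, 15399/140]
= [100, 205, 110]

query (0,3) [L1,L2,L3,L4,L5,L6] — begin 0,0,0
+L1 (α=1/4) → [49/4, 229/4, 151/4]
+L2 (α=3/7) → [82, 835/7, 496/7]
+L3 (α=5/6) → [89/2, 1625/21, 3331/42]
+L4 (α=1/2) → [337/4, 1894/21, 6649/84]
+L5 (α=5/7) → [211/2, 19538/147, 18199/294]
+L6 (α=1/3) → [95, 50689/441, 41425/441]
rounded: [95, 115, 94]

at x=1,y=3 over L1,L2,L3,L4,L5,L6:
L1 α=0: [0, 0, 0]
L2 α=6/7: [48, 1362/7, 444/7]
L3 α=4/5: [788/5, 586/7, 716/7]
L4 α=1/5: [3382/25, 4038/35, 3753/35]
L5 α=2/7: [4632/35, 5186/49, 5545/49]
L6 α=2/3: [19682/105, 25864/147, 14659/147]
rounded: [187, 176, 100]

at x=0,y=1 over L1,L2,L3,L4,L5,L6:
+L1 (α=1/5) → [17/5, 15, 152/5]
+L2 (α=5/7) → [2059/35, 730/7, 6054/35]
+L3 (α=0) → [2059/35, 730/7, 6054/35]
+L4 (α=3/4) → [14029/140, 5749/28, 15399/140]
+L5 (α=2/3) → [21589/420, 16949/84, 71119/420]
+L6 (α=3/4) → [30409/1680, 56765/336, 121519/1680]
→ [18, 169, 72]

(0,3) stack=L1,L2,L3,L4,L5; from [0,0,0]:
+L1 (α=1/4) → [49/4, 229/4, 151/4]
+L2 (α=3/7) → [82, 835/7, 496/7]
+L3 (α=5/6) → [89/2, 1625/21, 3331/42]
+L4 (α=1/2) → [337/4, 1894/21, 6649/84]
+L5 (α=5/7) → [211/2, 19538/147, 18199/294]
→ [106, 133, 62]

at x=0,y=2 over L1,L2,L3,L4,L5:
+L1 (α=1/3) → [193/3, 32/3, 70/3]
+L2 (α=2/3) → [637/9, 1046/9, 682/9]
+L3 (α=1/8) → [6439/72, 1093/9, 2693/36]
+L4 (α=7/8) → [29119/576, 12181/72, 26381/288]
+L5 (α=3/4) → [117247/2304, 67045/288, 27245/1152]
→ [51, 233, 24]


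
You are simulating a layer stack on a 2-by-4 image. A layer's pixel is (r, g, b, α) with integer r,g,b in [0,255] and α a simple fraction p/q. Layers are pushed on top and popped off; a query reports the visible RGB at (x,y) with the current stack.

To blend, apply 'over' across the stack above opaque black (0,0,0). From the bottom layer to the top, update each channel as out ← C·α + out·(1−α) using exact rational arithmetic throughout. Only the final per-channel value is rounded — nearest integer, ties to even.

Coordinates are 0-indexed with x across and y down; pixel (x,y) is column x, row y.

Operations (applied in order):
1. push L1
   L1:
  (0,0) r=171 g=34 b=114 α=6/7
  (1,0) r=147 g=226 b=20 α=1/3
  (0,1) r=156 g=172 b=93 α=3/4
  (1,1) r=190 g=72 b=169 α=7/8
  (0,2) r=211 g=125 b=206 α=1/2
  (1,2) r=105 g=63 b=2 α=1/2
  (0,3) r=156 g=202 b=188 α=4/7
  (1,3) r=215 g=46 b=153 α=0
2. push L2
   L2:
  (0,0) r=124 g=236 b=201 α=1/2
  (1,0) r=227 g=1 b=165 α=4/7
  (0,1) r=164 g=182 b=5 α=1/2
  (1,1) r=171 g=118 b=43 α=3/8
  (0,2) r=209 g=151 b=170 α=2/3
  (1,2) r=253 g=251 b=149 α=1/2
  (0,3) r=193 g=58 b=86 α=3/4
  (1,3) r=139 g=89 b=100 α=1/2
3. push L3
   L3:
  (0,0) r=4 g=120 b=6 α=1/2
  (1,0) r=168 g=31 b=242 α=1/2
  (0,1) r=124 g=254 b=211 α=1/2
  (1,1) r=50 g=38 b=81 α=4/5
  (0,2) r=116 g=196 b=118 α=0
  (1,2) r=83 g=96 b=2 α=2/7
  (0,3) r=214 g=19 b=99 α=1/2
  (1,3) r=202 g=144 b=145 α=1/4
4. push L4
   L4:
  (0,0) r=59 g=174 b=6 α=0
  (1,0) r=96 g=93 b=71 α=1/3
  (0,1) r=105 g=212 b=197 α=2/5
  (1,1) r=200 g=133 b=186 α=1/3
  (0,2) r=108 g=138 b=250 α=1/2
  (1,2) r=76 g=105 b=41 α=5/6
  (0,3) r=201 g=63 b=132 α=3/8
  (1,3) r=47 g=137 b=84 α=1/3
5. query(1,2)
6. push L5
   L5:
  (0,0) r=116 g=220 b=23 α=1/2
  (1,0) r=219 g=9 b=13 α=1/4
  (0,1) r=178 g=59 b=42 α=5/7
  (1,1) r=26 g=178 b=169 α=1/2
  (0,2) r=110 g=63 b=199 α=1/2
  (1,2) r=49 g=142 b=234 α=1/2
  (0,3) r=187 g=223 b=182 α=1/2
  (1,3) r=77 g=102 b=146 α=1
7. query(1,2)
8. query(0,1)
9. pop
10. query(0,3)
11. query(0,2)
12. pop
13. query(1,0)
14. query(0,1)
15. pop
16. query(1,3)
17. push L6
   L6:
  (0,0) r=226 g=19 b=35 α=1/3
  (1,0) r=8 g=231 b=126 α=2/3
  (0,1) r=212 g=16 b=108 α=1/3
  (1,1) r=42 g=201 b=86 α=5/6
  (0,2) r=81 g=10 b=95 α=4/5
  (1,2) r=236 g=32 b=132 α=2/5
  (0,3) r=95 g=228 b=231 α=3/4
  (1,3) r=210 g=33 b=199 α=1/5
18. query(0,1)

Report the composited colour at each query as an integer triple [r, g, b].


(1,2) stack=L1,L2,L3,L4; from [0,0,0]:
after L1 α=1/2: [105/2, 63/2, 1]
after L2 α=1/2: [611/4, 565/4, 75]
after L3 α=2/7: [3719/28, 3593/28, 379/7]
after L4 α=5/6: [14359/168, 18293/168, 907/21]
→ [85, 109, 43]

at x=1,y=2 over L1,L2,L3,L4,L5:
after L1 α=1/2: [105/2, 63/2, 1]
after L2 α=1/2: [611/4, 565/4, 75]
after L3 α=2/7: [3719/28, 3593/28, 379/7]
after L4 α=5/6: [14359/168, 18293/168, 907/21]
after L5 α=1/2: [22591/336, 42149/336, 5821/42]
→ [67, 125, 139]

at x=0,y=1 over L1,L2,L3,L4,L5:
+L1 (α=3/4) → [117, 129, 279/4]
+L2 (α=1/2) → [281/2, 311/2, 299/8]
+L3 (α=1/2) → [529/4, 819/4, 1987/16]
+L4 (α=2/5) → [2427/20, 4153/20, 2453/16]
+L5 (α=5/7) → [11327/70, 7103/70, 4133/56]
rounded: [162, 101, 74]

at x=0,y=3 over L1,L2,L3,L4:
after L1 α=4/7: [624/7, 808/7, 752/7]
after L2 α=3/4: [4677/28, 1013/14, 1279/14]
after L3 α=1/2: [10669/56, 1279/28, 2665/28]
after L4 α=3/8: [87113/448, 11687/224, 24413/224]
rounded: [194, 52, 109]

at x=0,y=2 over L1,L2,L3,L4:
after L1 α=1/2: [211/2, 125/2, 103]
after L2 α=2/3: [349/2, 243/2, 443/3]
after L3 α=0: [349/2, 243/2, 443/3]
after L4 α=1/2: [565/4, 519/4, 1193/6]
= [141, 130, 199]

query (1,0) [L1,L2,L3] — begin 0,0,0
after L1 α=1/3: [49, 226/3, 20/3]
after L2 α=4/7: [1055/7, 230/7, 680/7]
after L3 α=1/2: [2231/14, 447/14, 1187/7]
rounded: [159, 32, 170]

at x=0,y=1 over L1,L2,L3:
L1 α=3/4: [117, 129, 279/4]
L2 α=1/2: [281/2, 311/2, 299/8]
L3 α=1/2: [529/4, 819/4, 1987/16]
= [132, 205, 124]

at x=1,y=3 over L1,L2:
+L1 (α=0) → [0, 0, 0]
+L2 (α=1/2) → [139/2, 89/2, 50]
= [70, 44, 50]

query (0,1) [L1,L2,L6] — begin 0,0,0
after L1 α=3/4: [117, 129, 279/4]
after L2 α=1/2: [281/2, 311/2, 299/8]
after L6 α=1/3: [493/3, 109, 731/12]
= [164, 109, 61]


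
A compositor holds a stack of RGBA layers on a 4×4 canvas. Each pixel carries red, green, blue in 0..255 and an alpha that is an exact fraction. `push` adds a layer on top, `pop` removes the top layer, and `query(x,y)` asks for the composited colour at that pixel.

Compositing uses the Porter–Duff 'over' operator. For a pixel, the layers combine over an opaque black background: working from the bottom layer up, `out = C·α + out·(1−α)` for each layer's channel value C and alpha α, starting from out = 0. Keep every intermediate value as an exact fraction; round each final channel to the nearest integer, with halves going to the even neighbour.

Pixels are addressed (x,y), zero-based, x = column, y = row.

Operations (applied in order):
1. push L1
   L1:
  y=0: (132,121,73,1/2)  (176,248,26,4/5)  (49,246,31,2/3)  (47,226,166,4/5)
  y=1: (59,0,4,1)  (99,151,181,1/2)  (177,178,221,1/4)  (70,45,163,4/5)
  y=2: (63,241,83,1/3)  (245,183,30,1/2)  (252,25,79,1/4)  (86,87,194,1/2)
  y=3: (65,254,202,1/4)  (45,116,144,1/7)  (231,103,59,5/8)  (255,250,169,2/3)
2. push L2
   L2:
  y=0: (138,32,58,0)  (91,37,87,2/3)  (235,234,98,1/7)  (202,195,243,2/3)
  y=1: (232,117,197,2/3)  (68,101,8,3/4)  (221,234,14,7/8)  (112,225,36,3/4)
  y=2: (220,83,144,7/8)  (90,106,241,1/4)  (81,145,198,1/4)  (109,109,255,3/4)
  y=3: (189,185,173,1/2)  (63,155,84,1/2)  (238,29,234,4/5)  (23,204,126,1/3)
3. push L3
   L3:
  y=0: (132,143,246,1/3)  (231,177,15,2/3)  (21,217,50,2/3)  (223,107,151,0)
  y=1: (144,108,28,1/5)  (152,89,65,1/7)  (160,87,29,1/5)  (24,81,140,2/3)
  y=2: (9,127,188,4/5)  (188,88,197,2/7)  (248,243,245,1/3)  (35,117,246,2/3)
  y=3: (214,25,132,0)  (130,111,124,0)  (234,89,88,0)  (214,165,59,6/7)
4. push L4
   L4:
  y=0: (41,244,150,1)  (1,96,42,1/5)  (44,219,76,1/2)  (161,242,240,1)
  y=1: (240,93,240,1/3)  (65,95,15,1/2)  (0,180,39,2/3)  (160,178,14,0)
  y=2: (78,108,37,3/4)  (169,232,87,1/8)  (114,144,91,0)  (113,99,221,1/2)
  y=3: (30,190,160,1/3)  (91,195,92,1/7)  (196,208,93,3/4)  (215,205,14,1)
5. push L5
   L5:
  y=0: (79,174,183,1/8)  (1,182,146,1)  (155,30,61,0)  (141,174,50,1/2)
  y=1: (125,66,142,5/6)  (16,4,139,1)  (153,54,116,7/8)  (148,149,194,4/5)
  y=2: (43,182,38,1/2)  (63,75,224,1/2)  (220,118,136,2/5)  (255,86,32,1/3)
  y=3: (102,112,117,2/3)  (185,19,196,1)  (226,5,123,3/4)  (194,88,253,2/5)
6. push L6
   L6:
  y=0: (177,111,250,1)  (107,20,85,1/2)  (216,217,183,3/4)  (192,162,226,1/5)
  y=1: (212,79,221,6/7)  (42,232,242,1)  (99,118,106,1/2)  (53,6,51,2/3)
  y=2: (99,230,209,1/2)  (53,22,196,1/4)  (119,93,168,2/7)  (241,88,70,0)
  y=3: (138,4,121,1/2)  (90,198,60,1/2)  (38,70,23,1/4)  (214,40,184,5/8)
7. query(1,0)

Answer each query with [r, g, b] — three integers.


(1,0) stack=L1,L2,L3,L4,L5,L6; from [0,0,0]:
L1 α=4/5: [704/5, 992/5, 104/5]
L2 α=2/3: [538/5, 454/5, 974/15]
L3 α=2/3: [2848/15, 2224/15, 1424/45]
L4 α=1/5: [11407/75, 10336/75, 7586/225]
L5 α=1: [1, 182, 146]
L6 α=1/2: [54, 101, 231/2]
→ [54, 101, 116]


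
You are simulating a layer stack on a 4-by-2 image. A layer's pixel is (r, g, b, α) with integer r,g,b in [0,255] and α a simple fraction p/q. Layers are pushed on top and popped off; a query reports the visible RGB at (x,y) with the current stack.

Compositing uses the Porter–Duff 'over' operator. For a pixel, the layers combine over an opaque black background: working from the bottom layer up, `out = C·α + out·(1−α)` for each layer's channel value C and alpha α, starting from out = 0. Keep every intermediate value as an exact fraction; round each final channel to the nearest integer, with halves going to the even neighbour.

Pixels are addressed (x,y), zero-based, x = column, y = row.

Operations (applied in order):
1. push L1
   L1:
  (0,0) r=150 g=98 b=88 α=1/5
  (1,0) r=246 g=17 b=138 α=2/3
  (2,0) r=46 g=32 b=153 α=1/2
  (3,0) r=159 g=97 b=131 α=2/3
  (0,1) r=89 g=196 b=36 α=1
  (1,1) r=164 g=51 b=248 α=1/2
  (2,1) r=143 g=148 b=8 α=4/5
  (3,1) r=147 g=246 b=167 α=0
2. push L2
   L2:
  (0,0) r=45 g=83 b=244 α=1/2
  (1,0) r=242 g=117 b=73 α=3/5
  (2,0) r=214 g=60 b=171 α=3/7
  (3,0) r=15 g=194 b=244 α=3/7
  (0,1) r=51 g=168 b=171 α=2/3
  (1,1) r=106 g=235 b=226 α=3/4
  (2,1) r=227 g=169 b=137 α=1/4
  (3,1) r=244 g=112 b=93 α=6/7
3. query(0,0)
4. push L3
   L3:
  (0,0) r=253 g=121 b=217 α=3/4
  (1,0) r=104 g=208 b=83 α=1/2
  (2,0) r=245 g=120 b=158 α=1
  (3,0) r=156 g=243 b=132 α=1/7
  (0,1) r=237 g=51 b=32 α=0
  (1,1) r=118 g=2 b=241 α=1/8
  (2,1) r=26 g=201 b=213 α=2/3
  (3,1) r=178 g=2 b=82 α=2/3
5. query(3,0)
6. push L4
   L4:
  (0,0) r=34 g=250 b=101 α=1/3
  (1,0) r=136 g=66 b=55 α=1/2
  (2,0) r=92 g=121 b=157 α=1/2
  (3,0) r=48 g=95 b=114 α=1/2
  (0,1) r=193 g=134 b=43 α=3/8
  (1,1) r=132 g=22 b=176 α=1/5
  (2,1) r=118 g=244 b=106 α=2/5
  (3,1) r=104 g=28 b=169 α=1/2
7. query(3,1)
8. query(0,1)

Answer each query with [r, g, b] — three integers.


query (0,0) [L1,L2] — begin 0,0,0
+L1 (α=1/5) → [30, 98/5, 88/5]
+L2 (α=1/2) → [75/2, 513/10, 654/5]
= [38, 51, 131]

at x=3,y=0 over L1,L2,L3:
L1 α=2/3: [106, 194/3, 262/3]
L2 α=3/7: [67, 2522/21, 3244/21]
L3 α=1/7: [558/7, 6745/49, 7412/49]
rounded: [80, 138, 151]

at x=3,y=1 over L1,L2,L3,L4:
L1 α=0: [0, 0, 0]
L2 α=6/7: [1464/7, 96, 558/7]
L3 α=2/3: [3956/21, 100/3, 1706/21]
L4 α=1/2: [3070/21, 92/3, 5255/42]
→ [146, 31, 125]

(0,1) stack=L1,L2,L3,L4; from [0,0,0]:
L1 α=1: [89, 196, 36]
L2 α=2/3: [191/3, 532/3, 126]
L3 α=0: [191/3, 532/3, 126]
L4 α=3/8: [673/6, 1933/12, 759/8]
rounded: [112, 161, 95]


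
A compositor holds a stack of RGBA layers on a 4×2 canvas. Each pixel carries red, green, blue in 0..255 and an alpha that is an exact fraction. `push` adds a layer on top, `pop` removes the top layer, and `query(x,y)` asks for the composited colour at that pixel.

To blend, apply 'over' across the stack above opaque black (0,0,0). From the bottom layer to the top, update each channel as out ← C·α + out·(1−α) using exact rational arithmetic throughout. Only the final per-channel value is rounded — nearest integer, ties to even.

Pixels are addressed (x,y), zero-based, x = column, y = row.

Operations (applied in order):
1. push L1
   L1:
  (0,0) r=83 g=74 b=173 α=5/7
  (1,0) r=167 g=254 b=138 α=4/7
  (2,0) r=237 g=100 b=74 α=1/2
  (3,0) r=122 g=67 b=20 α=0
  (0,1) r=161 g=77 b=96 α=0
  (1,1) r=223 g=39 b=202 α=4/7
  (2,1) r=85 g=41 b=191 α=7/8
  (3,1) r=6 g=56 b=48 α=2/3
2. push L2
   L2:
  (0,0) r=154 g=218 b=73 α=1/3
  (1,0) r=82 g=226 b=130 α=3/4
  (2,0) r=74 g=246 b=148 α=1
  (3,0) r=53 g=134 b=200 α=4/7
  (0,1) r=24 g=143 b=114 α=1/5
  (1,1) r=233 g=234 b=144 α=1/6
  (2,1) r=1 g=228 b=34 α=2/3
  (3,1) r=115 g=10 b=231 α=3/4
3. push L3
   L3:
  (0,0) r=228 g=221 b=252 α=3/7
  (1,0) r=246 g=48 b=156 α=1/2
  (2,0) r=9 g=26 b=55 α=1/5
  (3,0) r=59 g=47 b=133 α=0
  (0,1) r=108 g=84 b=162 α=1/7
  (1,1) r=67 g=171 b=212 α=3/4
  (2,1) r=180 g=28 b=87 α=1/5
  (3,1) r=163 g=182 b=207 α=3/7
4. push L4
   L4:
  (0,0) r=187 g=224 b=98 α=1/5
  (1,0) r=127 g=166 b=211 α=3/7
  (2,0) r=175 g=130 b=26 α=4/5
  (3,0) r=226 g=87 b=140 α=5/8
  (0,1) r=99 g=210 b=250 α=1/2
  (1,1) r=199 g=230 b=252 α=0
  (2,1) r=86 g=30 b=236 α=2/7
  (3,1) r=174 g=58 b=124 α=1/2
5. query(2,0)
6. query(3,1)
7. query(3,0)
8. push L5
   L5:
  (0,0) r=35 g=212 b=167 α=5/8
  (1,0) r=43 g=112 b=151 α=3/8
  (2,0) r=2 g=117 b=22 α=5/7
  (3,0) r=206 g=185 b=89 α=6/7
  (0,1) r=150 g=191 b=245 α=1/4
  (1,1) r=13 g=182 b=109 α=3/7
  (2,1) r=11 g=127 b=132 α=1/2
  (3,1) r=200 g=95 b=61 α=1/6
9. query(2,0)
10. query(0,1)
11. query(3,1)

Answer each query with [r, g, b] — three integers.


(2,0) stack=L1,L2,L3,L4; from [0,0,0]:
after L1 α=1/2: [237/2, 50, 37]
after L2 α=1: [74, 246, 148]
after L3 α=1/5: [61, 202, 647/5]
after L4 α=4/5: [761/5, 722/5, 1167/25]
= [152, 144, 47]

query (3,1) [L1,L2,L3,L4] — begin 0,0,0
L1 α=2/3: [4, 112/3, 32]
L2 α=3/4: [349/4, 101/6, 725/4]
L3 α=3/7: [838/7, 1840/21, 1346/7]
L4 α=1/2: [1028/7, 1529/21, 1107/7]
rounded: [147, 73, 158]

(3,0) stack=L1,L2,L3,L4; from [0,0,0]:
after L1 α=0: [0, 0, 0]
after L2 α=4/7: [212/7, 536/7, 800/7]
after L3 α=0: [212/7, 536/7, 800/7]
after L4 α=5/8: [4273/28, 4653/56, 1825/14]
→ [153, 83, 130]

at x=2,y=0 over L1,L2,L3,L4,L5:
after L1 α=1/2: [237/2, 50, 37]
after L2 α=1: [74, 246, 148]
after L3 α=1/5: [61, 202, 647/5]
after L4 α=4/5: [761/5, 722/5, 1167/25]
after L5 α=5/7: [1572/35, 4369/35, 5084/175]
rounded: [45, 125, 29]

at x=0,y=1 over L1,L2,L3,L4,L5:
+L1 (α=0) → [0, 0, 0]
+L2 (α=1/5) → [24/5, 143/5, 114/5]
+L3 (α=1/7) → [684/35, 1278/35, 1494/35]
+L4 (α=1/2) → [4149/70, 4314/35, 5122/35]
+L5 (α=1/4) → [22947/280, 19627/140, 23941/140]
= [82, 140, 171]

query (3,1) [L1,L2,L3,L4,L5] — begin 0,0,0
+L1 (α=2/3) → [4, 112/3, 32]
+L2 (α=3/4) → [349/4, 101/6, 725/4]
+L3 (α=3/7) → [838/7, 1840/21, 1346/7]
+L4 (α=1/2) → [1028/7, 1529/21, 1107/7]
+L5 (α=1/6) → [1090/7, 4820/63, 2981/21]
= [156, 77, 142]


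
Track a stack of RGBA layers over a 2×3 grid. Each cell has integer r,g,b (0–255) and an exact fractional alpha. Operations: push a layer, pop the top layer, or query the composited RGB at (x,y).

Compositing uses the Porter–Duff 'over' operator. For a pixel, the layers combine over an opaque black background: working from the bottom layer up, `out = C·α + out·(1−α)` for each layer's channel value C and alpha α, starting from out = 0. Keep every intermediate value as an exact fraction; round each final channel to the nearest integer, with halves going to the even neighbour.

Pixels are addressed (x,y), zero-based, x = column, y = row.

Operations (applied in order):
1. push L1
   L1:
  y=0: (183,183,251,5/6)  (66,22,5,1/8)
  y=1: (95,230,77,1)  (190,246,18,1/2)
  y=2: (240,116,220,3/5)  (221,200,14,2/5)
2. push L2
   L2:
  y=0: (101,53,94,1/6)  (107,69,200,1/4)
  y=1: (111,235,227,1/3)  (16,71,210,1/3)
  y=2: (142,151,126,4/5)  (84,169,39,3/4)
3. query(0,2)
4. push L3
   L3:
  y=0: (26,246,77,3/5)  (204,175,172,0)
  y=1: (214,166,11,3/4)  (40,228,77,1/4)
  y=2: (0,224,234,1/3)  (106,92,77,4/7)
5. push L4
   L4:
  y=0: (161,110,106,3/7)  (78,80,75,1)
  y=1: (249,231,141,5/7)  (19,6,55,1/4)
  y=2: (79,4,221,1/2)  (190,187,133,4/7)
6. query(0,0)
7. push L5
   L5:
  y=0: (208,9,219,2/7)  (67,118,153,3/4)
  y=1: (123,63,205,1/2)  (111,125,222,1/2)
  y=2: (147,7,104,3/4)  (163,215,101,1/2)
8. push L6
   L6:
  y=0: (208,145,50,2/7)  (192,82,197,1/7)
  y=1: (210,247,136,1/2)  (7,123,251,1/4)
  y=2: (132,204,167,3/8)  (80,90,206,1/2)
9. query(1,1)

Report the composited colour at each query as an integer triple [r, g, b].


query (0,2) [L1,L2] — begin 0,0,0
L1 α=3/5: [144, 348/5, 132]
L2 α=4/5: [712/5, 3368/25, 636/5]
→ [142, 135, 127]

query (0,0) [L1,L2,L3,L4] — begin 0,0,0
L1 α=5/6: [305/2, 305/2, 1255/6]
L2 α=1/6: [1727/12, 1631/12, 6839/36]
L3 α=3/5: [439/6, 6059/30, 10997/90]
L4 α=3/7: [2327/21, 17068/105, 36304/315]
rounded: [111, 163, 115]

query (1,1) [L1,L2,L3,L4,L5,L6] — begin 0,0,0
after L1 α=1/2: [95, 123, 9]
after L2 α=1/3: [206/3, 317/3, 76]
after L3 α=1/4: [123/2, 545/4, 305/4]
after L4 α=1/4: [407/8, 1659/16, 1135/16]
after L5 α=1/2: [1295/16, 3659/32, 4687/32]
after L6 α=1/4: [3997/64, 14913/128, 22093/128]
rounded: [62, 117, 173]


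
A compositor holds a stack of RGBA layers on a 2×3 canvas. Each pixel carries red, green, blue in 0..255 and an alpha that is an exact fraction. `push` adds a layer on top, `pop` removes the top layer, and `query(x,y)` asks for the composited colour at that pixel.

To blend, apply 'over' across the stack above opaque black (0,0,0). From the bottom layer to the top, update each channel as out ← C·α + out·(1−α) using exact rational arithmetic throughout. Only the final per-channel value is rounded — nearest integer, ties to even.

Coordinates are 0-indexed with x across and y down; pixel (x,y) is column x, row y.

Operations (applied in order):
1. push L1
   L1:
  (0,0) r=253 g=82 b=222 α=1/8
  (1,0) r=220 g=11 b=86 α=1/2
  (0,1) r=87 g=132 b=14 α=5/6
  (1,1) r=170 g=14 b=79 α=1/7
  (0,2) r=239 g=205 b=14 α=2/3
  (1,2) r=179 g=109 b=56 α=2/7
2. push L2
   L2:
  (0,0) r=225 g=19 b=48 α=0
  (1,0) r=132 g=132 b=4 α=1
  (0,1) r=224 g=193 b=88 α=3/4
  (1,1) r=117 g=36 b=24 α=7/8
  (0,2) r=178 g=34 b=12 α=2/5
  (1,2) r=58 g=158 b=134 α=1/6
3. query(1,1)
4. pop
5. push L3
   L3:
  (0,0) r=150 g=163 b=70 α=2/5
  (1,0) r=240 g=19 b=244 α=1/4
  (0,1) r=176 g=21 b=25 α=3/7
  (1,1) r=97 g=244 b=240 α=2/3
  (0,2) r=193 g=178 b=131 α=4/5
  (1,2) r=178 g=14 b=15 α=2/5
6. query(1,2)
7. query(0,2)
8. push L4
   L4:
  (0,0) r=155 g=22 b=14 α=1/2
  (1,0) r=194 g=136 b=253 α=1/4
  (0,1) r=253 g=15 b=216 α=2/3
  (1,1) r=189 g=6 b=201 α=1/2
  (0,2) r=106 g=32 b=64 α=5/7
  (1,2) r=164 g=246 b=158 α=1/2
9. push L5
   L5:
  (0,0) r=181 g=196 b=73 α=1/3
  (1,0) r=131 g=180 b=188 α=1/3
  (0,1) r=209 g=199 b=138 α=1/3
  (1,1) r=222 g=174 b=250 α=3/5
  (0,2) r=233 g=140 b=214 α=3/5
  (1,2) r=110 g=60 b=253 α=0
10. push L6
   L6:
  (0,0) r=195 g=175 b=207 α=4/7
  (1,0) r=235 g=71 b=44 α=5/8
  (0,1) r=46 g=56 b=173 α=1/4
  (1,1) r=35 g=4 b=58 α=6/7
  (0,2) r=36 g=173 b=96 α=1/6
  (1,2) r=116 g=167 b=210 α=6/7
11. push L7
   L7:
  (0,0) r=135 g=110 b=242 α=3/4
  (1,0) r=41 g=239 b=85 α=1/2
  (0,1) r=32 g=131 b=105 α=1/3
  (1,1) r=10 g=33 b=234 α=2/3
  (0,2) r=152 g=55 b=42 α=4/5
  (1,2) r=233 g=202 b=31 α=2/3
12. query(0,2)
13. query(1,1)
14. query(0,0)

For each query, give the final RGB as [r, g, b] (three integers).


(1,1) stack=L1,L2; from [0,0,0]:
+L1 (α=1/7) → [170/7, 2, 79/7]
+L2 (α=7/8) → [5903/56, 127/4, 1255/56]
→ [105, 32, 22]

query (1,2) [L1,L3] — begin 0,0,0
L1 α=2/7: [358/7, 218/7, 16]
L3 α=2/5: [3566/35, 170/7, 78/5]
→ [102, 24, 16]

at x=0,y=2 over L1,L3:
after L1 α=2/3: [478/3, 410/3, 28/3]
after L3 α=4/5: [2794/15, 2546/15, 320/3]
rounded: [186, 170, 107]

(0,2) stack=L1,L3,L4,L5,L6,L7; from [0,0,0]:
after L1 α=2/3: [478/3, 410/3, 28/3]
after L3 α=4/5: [2794/15, 2546/15, 320/3]
after L4 α=5/7: [1934/15, 7492/105, 1600/21]
after L5 α=3/5: [14353/75, 59084/525, 16682/105]
after L6 α=1/6: [14893/90, 77249/630, 9349/63]
after L7 α=4/5: [69613/450, 215849/3150, 19933/315]
→ [155, 69, 63]

query (1,1) [L1,L3,L4,L5,L6,L7] — begin 0,0,0
+L1 (α=1/7) → [170/7, 2, 79/7]
+L3 (α=2/3) → [1528/21, 490/3, 3439/21]
+L4 (α=1/2) → [5497/42, 254/3, 3830/21]
+L5 (α=3/5) → [19483/105, 2074/15, 4682/21]
+L6 (α=6/7) → [41533/735, 2434/105, 11990/147]
+L7 (α=2/3) → [56233/2205, 9364/315, 80786/441]
rounded: [26, 30, 183]

query (0,0) [L1,L3,L4,L5,L6,L7] — begin 0,0,0
+L1 (α=1/8) → [253/8, 41/4, 111/4]
+L3 (α=2/5) → [3159/40, 1427/20, 893/20]
+L4 (α=1/2) → [9359/80, 1867/40, 1173/40]
+L5 (α=1/3) → [5533/40, 1929/20, 2633/60]
+L6 (α=4/7) → [47799/280, 19787/140, 19193/140]
+L7 (α=3/4) → [161199/1120, 65987/560, 120833/560]
→ [144, 118, 216]


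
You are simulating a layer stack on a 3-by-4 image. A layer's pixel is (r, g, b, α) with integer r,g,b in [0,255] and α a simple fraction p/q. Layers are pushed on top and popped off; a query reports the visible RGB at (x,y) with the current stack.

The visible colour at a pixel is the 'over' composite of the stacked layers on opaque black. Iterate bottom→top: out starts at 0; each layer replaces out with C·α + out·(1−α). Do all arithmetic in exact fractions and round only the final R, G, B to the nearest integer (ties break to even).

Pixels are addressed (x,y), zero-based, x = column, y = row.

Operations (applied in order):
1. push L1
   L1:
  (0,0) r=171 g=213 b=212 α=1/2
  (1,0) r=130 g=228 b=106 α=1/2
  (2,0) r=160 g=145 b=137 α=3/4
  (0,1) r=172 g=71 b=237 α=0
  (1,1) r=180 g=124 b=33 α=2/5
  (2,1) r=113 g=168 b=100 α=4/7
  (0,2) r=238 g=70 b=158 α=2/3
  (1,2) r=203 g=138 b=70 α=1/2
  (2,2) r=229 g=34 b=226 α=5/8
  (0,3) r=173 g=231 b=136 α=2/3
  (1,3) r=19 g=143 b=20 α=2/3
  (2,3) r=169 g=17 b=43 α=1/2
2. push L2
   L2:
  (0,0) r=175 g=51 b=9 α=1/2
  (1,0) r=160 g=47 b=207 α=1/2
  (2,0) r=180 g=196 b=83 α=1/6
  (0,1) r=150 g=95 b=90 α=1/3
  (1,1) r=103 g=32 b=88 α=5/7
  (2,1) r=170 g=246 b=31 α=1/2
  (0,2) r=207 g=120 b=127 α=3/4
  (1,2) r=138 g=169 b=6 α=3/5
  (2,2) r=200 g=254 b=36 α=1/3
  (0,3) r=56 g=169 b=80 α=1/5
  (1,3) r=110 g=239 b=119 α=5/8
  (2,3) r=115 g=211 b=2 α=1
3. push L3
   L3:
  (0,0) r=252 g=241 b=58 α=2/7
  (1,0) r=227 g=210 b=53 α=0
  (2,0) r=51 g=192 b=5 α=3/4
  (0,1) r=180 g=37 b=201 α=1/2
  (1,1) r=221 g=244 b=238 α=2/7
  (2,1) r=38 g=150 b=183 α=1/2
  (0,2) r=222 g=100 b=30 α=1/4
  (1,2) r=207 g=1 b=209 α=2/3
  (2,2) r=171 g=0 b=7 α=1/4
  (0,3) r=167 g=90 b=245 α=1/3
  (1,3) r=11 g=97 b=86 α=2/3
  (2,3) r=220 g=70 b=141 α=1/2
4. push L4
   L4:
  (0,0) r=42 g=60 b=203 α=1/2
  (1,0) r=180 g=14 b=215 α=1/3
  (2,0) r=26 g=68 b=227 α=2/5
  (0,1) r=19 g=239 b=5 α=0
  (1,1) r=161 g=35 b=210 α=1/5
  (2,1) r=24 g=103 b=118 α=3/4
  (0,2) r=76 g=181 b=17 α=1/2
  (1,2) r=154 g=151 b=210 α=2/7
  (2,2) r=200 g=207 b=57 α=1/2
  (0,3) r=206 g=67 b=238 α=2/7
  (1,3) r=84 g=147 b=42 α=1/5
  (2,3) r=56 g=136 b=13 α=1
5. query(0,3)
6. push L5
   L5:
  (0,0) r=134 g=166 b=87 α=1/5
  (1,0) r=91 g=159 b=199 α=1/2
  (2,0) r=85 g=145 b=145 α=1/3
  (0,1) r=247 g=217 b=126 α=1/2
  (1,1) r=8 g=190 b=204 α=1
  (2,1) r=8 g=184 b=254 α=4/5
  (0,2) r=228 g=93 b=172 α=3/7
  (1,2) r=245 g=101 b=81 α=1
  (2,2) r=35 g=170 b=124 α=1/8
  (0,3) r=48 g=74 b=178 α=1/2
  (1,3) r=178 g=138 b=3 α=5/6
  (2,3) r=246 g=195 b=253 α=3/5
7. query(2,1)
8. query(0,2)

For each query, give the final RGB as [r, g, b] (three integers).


(0,3) stack=L1,L2,L3,L4; from [0,0,0]:
L1 α=2/3: [346/3, 154, 272/3]
L2 α=1/5: [1552/15, 157, 1328/15]
L3 α=1/3: [5609/45, 404/3, 6331/45]
L4 α=2/7: [1331/9, 346/3, 10615/63]
= [148, 115, 168]

at x=2,y=1 over L1,L2,L3,L4,L5:
L1 α=4/7: [452/7, 96, 400/7]
L2 α=1/2: [821/7, 171, 617/14]
L3 α=1/2: [1087/14, 321/2, 3179/28]
L4 α=3/4: [2095/56, 939/8, 13091/112]
L5 α=4/5: [3887/280, 6827/40, 126883/560]
→ [14, 171, 227]

at x=0,y=2 over L1,L2,L3,L4,L5:
after L1 α=2/3: [476/3, 140/3, 316/3]
after L2 α=3/4: [2339/12, 305/3, 1459/12]
after L3 α=1/4: [3227/16, 405/4, 1579/16]
after L4 α=1/2: [4443/32, 1129/8, 1851/32]
after L5 α=3/7: [9915/56, 241/2, 5979/56]
→ [177, 120, 107]
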